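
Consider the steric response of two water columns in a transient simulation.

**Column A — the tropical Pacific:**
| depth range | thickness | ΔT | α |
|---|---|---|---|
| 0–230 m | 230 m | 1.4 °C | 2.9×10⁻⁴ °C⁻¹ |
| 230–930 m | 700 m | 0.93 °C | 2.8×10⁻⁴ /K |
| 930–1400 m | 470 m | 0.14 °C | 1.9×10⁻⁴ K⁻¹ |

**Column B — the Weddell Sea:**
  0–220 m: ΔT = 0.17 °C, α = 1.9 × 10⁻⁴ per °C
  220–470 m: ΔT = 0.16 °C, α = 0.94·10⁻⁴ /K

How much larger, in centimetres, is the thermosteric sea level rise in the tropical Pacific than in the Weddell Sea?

Δh_A − Δh_B ≈ 28 cm

A Layer 1: 1.4 × 230 × 2.9×10⁻⁴ = 0.09338 m
A 230–930 m: 0.93 × 700 × 2.8×10⁻⁴ = 0.18228 m
A 930–1400 m: 1.9×10⁻⁴ × 470 × 0.14 = 0.012502 m
A total: 0.288162 m
B 1.9×10⁻⁴ × 220 × 0.17 = 0.007106 m
B 250 × 0.94×10⁻⁴ × 0.16 = 0.00376 m
B total: 0.010866 m
Difference: 0.288162 − 0.010866 = 0.277296 m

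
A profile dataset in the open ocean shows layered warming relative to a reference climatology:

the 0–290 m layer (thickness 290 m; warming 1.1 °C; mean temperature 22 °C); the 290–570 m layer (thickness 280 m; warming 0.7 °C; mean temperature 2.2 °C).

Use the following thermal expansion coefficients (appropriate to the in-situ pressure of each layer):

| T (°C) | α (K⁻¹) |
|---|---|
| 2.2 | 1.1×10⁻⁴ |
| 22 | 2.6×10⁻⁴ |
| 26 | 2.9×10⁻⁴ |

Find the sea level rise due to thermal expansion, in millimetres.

105 mm

Layer 1 at 22 °C → α = 2.6×10⁻⁴ K⁻¹
Layer 2 at 2.2 °C → α = 1.1×10⁻⁴ K⁻¹
Layer 1: 1.1 × 290 × 2.6×10⁻⁴ = 0.08294 m
Layer 2: 0.7 × 280 × 1.1×10⁻⁴ = 0.02156 m
Δh = 0.08294 + 0.02156 = 0.10450 m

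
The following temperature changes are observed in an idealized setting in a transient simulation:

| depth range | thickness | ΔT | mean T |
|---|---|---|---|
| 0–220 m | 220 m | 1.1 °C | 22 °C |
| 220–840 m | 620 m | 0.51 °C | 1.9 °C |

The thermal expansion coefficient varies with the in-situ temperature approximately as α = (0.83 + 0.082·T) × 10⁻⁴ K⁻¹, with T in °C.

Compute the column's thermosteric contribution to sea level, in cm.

Layer 1: α = (0.83 + 0.082×22)×10⁻⁴ = 2.634×10⁻⁴ K⁻¹
Layer 2: α = (0.83 + 0.082×1.9)×10⁻⁴ = 0.9858×10⁻⁴ K⁻¹
0–220 m: 1.1 × 2.634×10⁻⁴ × 220 = 0.0637428 m
0.9858×10⁻⁴ × 620 × 0.51 = 0.031170996 m
Δh = 0.0637428 + 0.031170996 = 0.094913796 m

9.49 cm of thermosteric rise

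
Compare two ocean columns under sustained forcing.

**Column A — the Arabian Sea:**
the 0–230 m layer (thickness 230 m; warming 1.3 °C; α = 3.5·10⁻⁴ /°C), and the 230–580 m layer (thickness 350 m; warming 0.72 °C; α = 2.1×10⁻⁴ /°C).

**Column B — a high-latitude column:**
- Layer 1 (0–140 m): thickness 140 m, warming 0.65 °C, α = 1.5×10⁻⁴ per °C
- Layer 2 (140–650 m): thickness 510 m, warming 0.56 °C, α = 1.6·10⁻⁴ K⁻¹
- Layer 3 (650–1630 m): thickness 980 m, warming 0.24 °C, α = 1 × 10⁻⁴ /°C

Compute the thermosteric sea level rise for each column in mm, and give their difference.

A: 160 mm; B: 83 mm; difference 75 mm

A Layer 1: 3.5×10⁻⁴ × 1.3 × 230 = 0.10465 m
A 2.1×10⁻⁴ × 0.72 × 350 = 0.05292 m
A total: 0.15757 m
B 1.5×10⁻⁴ × 140 × 0.65 = 0.01365 m
B Layer 2: 510 × 1.6×10⁻⁴ × 0.56 = 0.045696 m
B Layer 3: 980 × 1×10⁻⁴ × 0.24 = 0.02352 m
B total: 0.082866 m
Difference: 0.15757 − 0.082866 = 0.074704 m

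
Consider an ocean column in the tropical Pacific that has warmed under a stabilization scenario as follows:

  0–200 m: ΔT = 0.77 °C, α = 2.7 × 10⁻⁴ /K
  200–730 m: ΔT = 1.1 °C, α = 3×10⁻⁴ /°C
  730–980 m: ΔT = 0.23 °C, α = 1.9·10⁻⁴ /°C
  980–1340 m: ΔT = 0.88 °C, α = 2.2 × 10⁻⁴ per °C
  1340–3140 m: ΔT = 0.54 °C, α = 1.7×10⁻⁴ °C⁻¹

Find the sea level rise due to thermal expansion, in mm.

0–200 m: 200 × 0.77 × 2.7×10⁻⁴ = 0.04158 m
200–730 m: 530 × 1.1 × 3×10⁻⁴ = 0.17490 m
Layer 3: 0.23 × 1.9×10⁻⁴ × 250 = 0.010925 m
980–1340 m: 360 × 2.2×10⁻⁴ × 0.88 = 0.069696 m
0.54 × 1800 × 1.7×10⁻⁴ = 0.16524 m
Δh = 0.04158 + 0.17490 + 0.010925 + 0.069696 + 0.16524 = 0.462341 m ≈ 462 mm

462 mm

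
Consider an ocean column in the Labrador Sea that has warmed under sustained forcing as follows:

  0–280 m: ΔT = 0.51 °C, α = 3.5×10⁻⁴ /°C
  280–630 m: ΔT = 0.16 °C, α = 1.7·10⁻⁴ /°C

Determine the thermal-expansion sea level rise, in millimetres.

Δh ≈ 60 mm

3.5×10⁻⁴ × 280 × 0.51 = 0.04998 m
0.16 × 1.7×10⁻⁴ × 350 = 0.00952 m
Δh = 0.04998 + 0.00952 = 0.05950 m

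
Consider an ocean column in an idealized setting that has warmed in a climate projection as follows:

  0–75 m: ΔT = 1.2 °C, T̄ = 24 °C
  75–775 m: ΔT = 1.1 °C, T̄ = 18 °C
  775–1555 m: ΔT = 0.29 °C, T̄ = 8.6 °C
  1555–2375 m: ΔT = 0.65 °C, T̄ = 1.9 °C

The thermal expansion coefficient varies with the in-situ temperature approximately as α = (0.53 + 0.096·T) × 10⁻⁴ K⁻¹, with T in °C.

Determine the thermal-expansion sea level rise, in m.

Layer 1: α = (0.53 + 0.096×24)×10⁻⁴ = 2.834×10⁻⁴ K⁻¹
Layer 2: α = (0.53 + 0.096×18)×10⁻⁴ = 2.258×10⁻⁴ K⁻¹
Layer 3: α = (0.53 + 0.096×8.6)×10⁻⁴ = 1.3556×10⁻⁴ K⁻¹
Layer 4: α = (0.53 + 0.096×1.9)×10⁻⁴ = 0.7124×10⁻⁴ K⁻¹
0–75 m: 1.2 × 2.834×10⁻⁴ × 75 = 0.025506 m
Layer 2: 1.1 × 2.258×10⁻⁴ × 700 = 0.173866 m
775–1555 m: 780 × 0.29 × 1.3556×10⁻⁴ = 0.030663672 m
820 × 0.65 × 0.7124×10⁻⁴ = 0.03797092 m
Δh = 0.025506 + 0.173866 + 0.030663672 + 0.03797092 = 0.268006592 m

about 0.268 m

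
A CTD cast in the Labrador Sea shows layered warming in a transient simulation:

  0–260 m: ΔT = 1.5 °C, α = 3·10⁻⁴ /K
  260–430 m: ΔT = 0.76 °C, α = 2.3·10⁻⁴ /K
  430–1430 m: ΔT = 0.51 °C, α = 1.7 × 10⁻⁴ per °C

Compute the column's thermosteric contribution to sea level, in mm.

260 × 1.5 × 3×10⁻⁴ = 0.11700 m
170 × 2.3×10⁻⁴ × 0.76 = 0.029716 m
1.7×10⁻⁴ × 0.51 × 1000 = 0.08670 m
Δh = 0.11700 + 0.029716 + 0.08670 = 0.233416 m ≈ 233 mm

Δh ≈ 233 mm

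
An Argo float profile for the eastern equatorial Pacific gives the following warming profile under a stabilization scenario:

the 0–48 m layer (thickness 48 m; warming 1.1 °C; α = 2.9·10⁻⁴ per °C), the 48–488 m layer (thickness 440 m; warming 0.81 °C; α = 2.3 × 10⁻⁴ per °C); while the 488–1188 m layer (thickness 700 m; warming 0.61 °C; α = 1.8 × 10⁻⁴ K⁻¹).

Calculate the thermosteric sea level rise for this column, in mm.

174 mm

0–48 m: 48 × 2.9×10⁻⁴ × 1.1 = 0.015312 m
0.81 × 440 × 2.3×10⁻⁴ = 0.081972 m
700 × 1.8×10⁻⁴ × 0.61 = 0.07686 m
Δh = 0.015312 + 0.081972 + 0.07686 = 0.174144 m ≈ 174 mm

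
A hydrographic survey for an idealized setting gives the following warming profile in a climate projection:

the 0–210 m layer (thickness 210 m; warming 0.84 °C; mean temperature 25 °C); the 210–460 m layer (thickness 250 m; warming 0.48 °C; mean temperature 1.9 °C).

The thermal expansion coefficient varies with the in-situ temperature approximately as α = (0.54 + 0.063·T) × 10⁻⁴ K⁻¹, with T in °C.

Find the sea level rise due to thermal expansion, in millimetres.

45.2 mm of thermosteric rise

Layer 1: α = (0.54 + 0.063×25)×10⁻⁴ = 2.115×10⁻⁴ K⁻¹
Layer 2: α = (0.54 + 0.063×1.9)×10⁻⁴ = 0.6597×10⁻⁴ K⁻¹
Layer 1: 210 × 0.84 × 2.115×10⁻⁴ = 0.0373086 m
Layer 2: 0.48 × 250 × 0.6597×10⁻⁴ = 0.0079164 m
Δh = 0.0373086 + 0.0079164 = 0.045225 m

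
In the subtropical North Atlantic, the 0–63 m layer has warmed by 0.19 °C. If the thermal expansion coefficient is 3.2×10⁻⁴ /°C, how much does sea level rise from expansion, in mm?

Δh = αΔT·H = 3.2×10⁻⁴ × 0.19 × 63 = 0.0038304 m

about 3.83 mm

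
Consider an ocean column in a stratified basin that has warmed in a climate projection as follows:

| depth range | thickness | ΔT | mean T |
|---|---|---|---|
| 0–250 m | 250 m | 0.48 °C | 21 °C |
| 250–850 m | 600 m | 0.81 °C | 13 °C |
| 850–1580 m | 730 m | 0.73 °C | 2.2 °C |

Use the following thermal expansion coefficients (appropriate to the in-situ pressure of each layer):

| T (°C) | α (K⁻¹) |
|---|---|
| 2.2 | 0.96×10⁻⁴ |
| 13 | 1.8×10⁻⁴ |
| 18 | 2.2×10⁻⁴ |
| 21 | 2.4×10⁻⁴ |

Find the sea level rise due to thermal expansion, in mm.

Δh = 167 mm

Layer 1 at 21 °C → α = 2.4×10⁻⁴ K⁻¹
Layer 2 at 13 °C → α = 1.8×10⁻⁴ K⁻¹
Layer 3 at 2.2 °C → α = 0.96×10⁻⁴ K⁻¹
Layer 1: 250 × 2.4×10⁻⁴ × 0.48 = 0.02880 m
0.81 × 1.8×10⁻⁴ × 600 = 0.08748 m
0.73 × 0.96×10⁻⁴ × 730 = 0.0511584 m
Δh = 0.02880 + 0.08748 + 0.0511584 = 0.1674384 m ≈ 167 mm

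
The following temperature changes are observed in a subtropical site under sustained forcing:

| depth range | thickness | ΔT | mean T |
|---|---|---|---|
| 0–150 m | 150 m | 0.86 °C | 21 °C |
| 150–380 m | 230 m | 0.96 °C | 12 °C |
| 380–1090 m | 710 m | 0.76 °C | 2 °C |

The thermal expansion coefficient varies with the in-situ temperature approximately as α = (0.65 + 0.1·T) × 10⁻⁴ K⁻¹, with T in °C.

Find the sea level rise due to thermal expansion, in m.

Δh = 0.122 m

Layer 1: α = (0.65 + 0.1×21)×10⁻⁴ = 2.75×10⁻⁴ K⁻¹
Layer 2: α = (0.65 + 0.1×12)×10⁻⁴ = 1.85×10⁻⁴ K⁻¹
Layer 3: α = (0.65 + 0.1×2)×10⁻⁴ = 0.85×10⁻⁴ K⁻¹
150 × 0.86 × 2.75×10⁻⁴ = 0.035475 m
150–380 m: 230 × 1.85×10⁻⁴ × 0.96 = 0.040848 m
710 × 0.85×10⁻⁴ × 0.76 = 0.045866 m
Δh = 0.035475 + 0.040848 + 0.045866 = 0.122189 m ≈ 0.122 m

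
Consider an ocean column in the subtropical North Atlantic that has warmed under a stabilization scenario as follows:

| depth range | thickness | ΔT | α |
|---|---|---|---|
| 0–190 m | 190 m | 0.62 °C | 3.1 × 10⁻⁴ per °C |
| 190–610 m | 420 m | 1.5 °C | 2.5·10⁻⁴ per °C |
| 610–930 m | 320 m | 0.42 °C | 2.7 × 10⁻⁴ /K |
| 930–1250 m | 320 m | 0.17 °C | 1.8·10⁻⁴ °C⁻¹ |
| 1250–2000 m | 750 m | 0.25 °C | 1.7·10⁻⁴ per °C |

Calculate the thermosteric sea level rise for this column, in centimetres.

27 cm of thermosteric rise

190 × 3.1×10⁻⁴ × 0.62 = 0.036518 m
190–610 m: 2.5×10⁻⁴ × 420 × 1.5 = 0.15750 m
Layer 3: 2.7×10⁻⁴ × 0.42 × 320 = 0.036288 m
1.8×10⁻⁴ × 0.17 × 320 = 0.009792 m
1250–2000 m: 1.7×10⁻⁴ × 750 × 0.25 = 0.031875 m
Δh = 0.036518 + 0.15750 + 0.036288 + 0.009792 + 0.031875 = 0.271973 m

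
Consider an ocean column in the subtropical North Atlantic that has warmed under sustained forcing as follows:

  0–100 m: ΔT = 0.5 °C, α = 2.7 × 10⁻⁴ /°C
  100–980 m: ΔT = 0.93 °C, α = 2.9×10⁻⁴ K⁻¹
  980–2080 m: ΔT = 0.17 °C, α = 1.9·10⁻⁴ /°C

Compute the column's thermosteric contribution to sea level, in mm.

286 mm of thermosteric rise

0–100 m: 100 × 0.5 × 2.7×10⁻⁴ = 0.01350 m
Layer 2: 880 × 2.9×10⁻⁴ × 0.93 = 0.237336 m
Layer 3: 0.17 × 1100 × 1.9×10⁻⁴ = 0.03553 m
Δh = 0.01350 + 0.237336 + 0.03553 = 0.286366 m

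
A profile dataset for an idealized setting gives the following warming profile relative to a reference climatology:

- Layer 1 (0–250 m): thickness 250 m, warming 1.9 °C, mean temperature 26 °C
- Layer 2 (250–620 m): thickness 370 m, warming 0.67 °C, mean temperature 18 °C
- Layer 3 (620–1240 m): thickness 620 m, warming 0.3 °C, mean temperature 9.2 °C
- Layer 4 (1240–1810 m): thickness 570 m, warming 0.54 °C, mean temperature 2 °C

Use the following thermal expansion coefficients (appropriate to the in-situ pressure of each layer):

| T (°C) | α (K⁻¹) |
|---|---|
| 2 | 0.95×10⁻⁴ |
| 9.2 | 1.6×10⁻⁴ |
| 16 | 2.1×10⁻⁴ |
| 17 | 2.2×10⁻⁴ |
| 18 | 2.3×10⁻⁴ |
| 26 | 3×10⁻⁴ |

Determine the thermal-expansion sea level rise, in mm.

Layer 1 at 26 °C → α = 3×10⁻⁴ K⁻¹
Layer 2 at 18 °C → α = 2.3×10⁻⁴ K⁻¹
Layer 3 at 9.2 °C → α = 1.6×10⁻⁴ K⁻¹
Layer 4 at 2 °C → α = 0.95×10⁻⁴ K⁻¹
0–250 m: 3×10⁻⁴ × 250 × 1.9 = 0.14250 m
2.3×10⁻⁴ × 0.67 × 370 = 0.057017 m
620–1240 m: 620 × 1.6×10⁻⁴ × 0.3 = 0.02976 m
0.54 × 0.95×10⁻⁴ × 570 = 0.029241 m
Δh = 0.14250 + 0.057017 + 0.02976 + 0.029241 = 0.258518 m ≈ 259 mm

259 mm of thermosteric rise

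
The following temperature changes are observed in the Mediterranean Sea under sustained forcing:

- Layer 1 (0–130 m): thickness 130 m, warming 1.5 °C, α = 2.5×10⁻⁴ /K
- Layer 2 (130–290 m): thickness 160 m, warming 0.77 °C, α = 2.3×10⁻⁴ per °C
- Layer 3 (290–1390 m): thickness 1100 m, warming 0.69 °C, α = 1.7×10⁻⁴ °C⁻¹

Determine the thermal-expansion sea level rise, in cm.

Δh = 20.6 cm

Layer 1: 2.5×10⁻⁴ × 1.5 × 130 = 0.04875 m
2.3×10⁻⁴ × 160 × 0.77 = 0.028336 m
290–1390 m: 1100 × 1.7×10⁻⁴ × 0.69 = 0.12903 m
Δh = 0.04875 + 0.028336 + 0.12903 = 0.206116 m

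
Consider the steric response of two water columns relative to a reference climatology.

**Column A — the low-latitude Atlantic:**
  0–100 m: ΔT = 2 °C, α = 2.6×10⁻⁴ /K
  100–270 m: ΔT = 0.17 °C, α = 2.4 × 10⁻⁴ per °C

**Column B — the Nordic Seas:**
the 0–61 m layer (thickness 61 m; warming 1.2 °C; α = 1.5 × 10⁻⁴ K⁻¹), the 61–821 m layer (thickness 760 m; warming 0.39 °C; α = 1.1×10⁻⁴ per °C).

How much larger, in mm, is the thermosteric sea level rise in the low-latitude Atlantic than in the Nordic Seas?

15.4 mm

A Layer 1: 2.6×10⁻⁴ × 100 × 2 = 0.05200 m
A 2.4×10⁻⁴ × 0.17 × 170 = 0.006936 m
A total: 0.058936 m
B Layer 1: 1.5×10⁻⁴ × 1.2 × 61 = 0.01098 m
B 0.39 × 1.1×10⁻⁴ × 760 = 0.032604 m
B total: 0.043584 m
Difference: 0.058936 − 0.043584 = 0.015352 m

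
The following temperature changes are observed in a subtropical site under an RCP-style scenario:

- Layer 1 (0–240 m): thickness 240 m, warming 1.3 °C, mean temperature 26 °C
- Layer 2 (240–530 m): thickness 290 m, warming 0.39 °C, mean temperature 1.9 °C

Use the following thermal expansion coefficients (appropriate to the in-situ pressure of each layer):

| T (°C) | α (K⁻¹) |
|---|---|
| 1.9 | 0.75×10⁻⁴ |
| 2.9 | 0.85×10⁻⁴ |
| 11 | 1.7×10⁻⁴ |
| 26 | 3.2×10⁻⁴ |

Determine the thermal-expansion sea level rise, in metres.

Layer 1 at 26 °C → α = 3.2×10⁻⁴ K⁻¹
Layer 2 at 1.9 °C → α = 0.75×10⁻⁴ K⁻¹
240 × 3.2×10⁻⁴ × 1.3 = 0.09984 m
Layer 2: 0.75×10⁻⁴ × 290 × 0.39 = 0.0084825 m
Δh = 0.09984 + 0.0084825 = 0.1083225 m

0.108 m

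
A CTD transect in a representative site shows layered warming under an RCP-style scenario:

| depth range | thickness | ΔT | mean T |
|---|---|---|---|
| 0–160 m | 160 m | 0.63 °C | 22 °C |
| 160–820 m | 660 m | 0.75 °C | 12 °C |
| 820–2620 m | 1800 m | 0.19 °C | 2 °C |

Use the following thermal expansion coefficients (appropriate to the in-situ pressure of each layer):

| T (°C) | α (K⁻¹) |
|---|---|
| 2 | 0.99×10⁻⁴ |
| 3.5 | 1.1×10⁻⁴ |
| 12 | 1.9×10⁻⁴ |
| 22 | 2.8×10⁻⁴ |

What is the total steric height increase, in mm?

160 mm

Layer 1 at 22 °C → α = 2.8×10⁻⁴ K⁻¹
Layer 2 at 12 °C → α = 1.9×10⁻⁴ K⁻¹
Layer 3 at 2 °C → α = 0.99×10⁻⁴ K⁻¹
Layer 1: 0.63 × 2.8×10⁻⁴ × 160 = 0.028224 m
Layer 2: 1.9×10⁻⁴ × 0.75 × 660 = 0.09405 m
820–2620 m: 1800 × 0.19 × 0.99×10⁻⁴ = 0.033858 m
Δh = 0.028224 + 0.09405 + 0.033858 = 0.156132 m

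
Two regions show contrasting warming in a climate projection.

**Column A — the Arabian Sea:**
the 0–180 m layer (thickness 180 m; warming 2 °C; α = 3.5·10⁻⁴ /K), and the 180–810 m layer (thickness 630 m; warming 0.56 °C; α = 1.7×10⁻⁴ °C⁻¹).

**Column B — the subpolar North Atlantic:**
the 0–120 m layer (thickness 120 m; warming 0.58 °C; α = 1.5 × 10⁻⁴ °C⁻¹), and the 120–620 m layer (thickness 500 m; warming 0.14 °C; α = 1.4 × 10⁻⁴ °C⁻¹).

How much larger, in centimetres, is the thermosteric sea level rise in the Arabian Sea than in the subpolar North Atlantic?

A 0–180 m: 3.5×10⁻⁴ × 2 × 180 = 0.12600 m
A 180–810 m: 630 × 0.56 × 1.7×10⁻⁴ = 0.059976 m
A total: 0.185976 m
B Layer 1: 1.5×10⁻⁴ × 120 × 0.58 = 0.01044 m
B Layer 2: 500 × 0.14 × 1.4×10⁻⁴ = 0.00980 m
B total: 0.02024 m
Difference: 0.185976 − 0.02024 = 0.165736 m

17 cm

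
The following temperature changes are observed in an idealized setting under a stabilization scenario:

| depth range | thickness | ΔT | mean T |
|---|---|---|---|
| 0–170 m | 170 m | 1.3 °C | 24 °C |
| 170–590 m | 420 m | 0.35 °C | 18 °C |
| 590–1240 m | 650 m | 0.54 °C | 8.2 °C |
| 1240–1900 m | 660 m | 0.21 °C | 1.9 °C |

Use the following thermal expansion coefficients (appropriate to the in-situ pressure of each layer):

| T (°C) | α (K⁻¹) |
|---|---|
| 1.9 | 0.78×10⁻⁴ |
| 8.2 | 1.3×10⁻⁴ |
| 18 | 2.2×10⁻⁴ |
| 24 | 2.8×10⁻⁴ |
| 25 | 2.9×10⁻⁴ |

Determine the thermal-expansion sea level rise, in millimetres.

Layer 1 at 24 °C → α = 2.8×10⁻⁴ K⁻¹
Layer 2 at 18 °C → α = 2.2×10⁻⁴ K⁻¹
Layer 3 at 8.2 °C → α = 1.3×10⁻⁴ K⁻¹
Layer 4 at 1.9 °C → α = 0.78×10⁻⁴ K⁻¹
0–170 m: 2.8×10⁻⁴ × 170 × 1.3 = 0.06188 m
0.35 × 2.2×10⁻⁴ × 420 = 0.03234 m
650 × 1.3×10⁻⁴ × 0.54 = 0.04563 m
0.21 × 660 × 0.78×10⁻⁴ = 0.0108108 m
Δh = 0.06188 + 0.03234 + 0.04563 + 0.0108108 = 0.1506608 m

Δh = 151 mm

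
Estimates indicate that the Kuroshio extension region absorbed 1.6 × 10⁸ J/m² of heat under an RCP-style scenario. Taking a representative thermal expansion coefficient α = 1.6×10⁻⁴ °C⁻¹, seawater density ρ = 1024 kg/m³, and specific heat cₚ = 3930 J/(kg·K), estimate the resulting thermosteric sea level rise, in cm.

0.636 cm

Δh = αQ/(ρcₚ) = 1.6×10⁻⁴ × 1.6×10⁸ / (1024 × 3930) ≈ 0.0063613 m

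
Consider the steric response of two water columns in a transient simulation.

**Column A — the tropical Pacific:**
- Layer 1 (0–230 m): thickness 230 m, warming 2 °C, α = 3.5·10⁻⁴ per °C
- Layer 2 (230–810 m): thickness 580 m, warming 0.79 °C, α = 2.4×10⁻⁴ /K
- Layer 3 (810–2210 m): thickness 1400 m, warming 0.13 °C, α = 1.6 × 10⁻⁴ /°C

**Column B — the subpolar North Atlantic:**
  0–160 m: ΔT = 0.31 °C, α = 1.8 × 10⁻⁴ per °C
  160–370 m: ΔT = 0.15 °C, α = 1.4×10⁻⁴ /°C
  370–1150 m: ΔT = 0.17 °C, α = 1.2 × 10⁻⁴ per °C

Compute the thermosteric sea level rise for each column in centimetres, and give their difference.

A: 30.0 cm; B: 2.93 cm; difference 27.1 cm

A Layer 1: 230 × 3.5×10⁻⁴ × 2 = 0.16100 m
A Layer 2: 580 × 0.79 × 2.4×10⁻⁴ = 0.109968 m
A Layer 3: 1.6×10⁻⁴ × 1400 × 0.13 = 0.02912 m
A total: 0.300088 m
B 0–160 m: 160 × 1.8×10⁻⁴ × 0.31 = 0.008928 m
B 160–370 m: 1.4×10⁻⁴ × 210 × 0.15 = 0.00441 m
B 370–1150 m: 0.17 × 780 × 1.2×10⁻⁴ = 0.015912 m
B total: 0.02925 m
Difference: 0.300088 − 0.02925 = 0.270838 m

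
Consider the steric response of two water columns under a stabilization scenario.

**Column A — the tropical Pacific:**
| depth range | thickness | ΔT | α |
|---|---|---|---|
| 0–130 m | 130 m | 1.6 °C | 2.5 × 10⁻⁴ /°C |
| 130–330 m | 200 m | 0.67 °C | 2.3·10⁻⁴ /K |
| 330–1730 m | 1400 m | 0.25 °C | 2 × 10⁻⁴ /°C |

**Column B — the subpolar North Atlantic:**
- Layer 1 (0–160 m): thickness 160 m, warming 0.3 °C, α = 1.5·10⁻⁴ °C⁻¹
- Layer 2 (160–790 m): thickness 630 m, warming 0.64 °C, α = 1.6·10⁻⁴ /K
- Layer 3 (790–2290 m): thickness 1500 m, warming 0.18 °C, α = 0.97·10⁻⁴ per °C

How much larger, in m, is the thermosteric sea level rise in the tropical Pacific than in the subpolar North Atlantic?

Δh_A − Δh_B ≈ 0.0549 m

A 0–130 m: 1.6 × 130 × 2.5×10⁻⁴ = 0.05200 m
A Layer 2: 200 × 0.67 × 2.3×10⁻⁴ = 0.03082 m
A Layer 3: 2×10⁻⁴ × 1400 × 0.25 = 0.07000 m
A total: 0.15282 m
B 0–160 m: 1.5×10⁻⁴ × 160 × 0.3 = 0.00720 m
B 160–790 m: 1.6×10⁻⁴ × 0.64 × 630 = 0.064512 m
B 790–2290 m: 1500 × 0.18 × 0.97×10⁻⁴ = 0.02619 m
B total: 0.097902 m
Difference: 0.15282 − 0.097902 = 0.054918 m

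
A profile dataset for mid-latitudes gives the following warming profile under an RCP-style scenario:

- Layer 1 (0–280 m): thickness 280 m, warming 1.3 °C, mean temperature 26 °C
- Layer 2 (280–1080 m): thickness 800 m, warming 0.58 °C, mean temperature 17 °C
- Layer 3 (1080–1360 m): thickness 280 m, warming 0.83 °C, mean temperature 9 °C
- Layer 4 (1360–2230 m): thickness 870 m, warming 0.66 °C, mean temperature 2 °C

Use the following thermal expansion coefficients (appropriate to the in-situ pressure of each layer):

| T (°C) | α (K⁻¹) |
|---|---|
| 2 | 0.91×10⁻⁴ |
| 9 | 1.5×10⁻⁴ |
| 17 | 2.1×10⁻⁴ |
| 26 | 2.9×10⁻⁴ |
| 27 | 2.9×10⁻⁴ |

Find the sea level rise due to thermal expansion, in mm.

290 mm

Layer 1 at 26 °C → α = 2.9×10⁻⁴ K⁻¹
Layer 2 at 17 °C → α = 2.1×10⁻⁴ K⁻¹
Layer 3 at 9 °C → α = 1.5×10⁻⁴ K⁻¹
Layer 4 at 2 °C → α = 0.91×10⁻⁴ K⁻¹
280 × 1.3 × 2.9×10⁻⁴ = 0.10556 m
280–1080 m: 2.1×10⁻⁴ × 800 × 0.58 = 0.09744 m
Layer 3: 0.83 × 280 × 1.5×10⁻⁴ = 0.03486 m
1360–2230 m: 0.91×10⁻⁴ × 870 × 0.66 = 0.0522522 m
Δh = 0.10556 + 0.09744 + 0.03486 + 0.0522522 = 0.2901122 m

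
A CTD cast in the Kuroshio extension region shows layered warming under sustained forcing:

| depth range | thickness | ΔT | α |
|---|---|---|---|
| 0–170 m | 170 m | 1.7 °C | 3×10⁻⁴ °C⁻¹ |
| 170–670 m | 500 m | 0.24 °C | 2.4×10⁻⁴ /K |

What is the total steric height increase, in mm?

Layer 1: 170 × 3×10⁻⁴ × 1.7 = 0.08670 m
170–670 m: 0.24 × 2.4×10⁻⁴ × 500 = 0.02880 m
Δh = 0.08670 + 0.02880 = 0.11550 m

about 120 mm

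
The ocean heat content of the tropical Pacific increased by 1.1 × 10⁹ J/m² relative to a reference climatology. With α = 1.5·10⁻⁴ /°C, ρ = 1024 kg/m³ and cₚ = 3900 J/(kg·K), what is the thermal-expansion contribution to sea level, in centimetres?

4.13 cm of thermosteric rise

Δh = αQ/(ρcₚ) = 1.5×10⁻⁴ × 1.1×10⁹ / (1024 × 3900) ≈ 0.041316 m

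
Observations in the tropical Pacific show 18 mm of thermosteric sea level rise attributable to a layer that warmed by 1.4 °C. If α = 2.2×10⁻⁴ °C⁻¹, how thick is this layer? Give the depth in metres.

about 58.4 m

H = Δh/(αΔT) = 0.018 / (2.2×10⁻⁴ × 1.4) ≈ 58.44 m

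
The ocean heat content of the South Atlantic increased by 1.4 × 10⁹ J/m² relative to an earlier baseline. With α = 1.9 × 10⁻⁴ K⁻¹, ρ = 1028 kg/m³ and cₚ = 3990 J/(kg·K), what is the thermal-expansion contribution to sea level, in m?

Δh = αQ/(ρcₚ) = 1.9×10⁻⁴ × 1.4×10⁹ / (1028 × 3990) ≈ 0.064851 m

Δh ≈ 0.065 m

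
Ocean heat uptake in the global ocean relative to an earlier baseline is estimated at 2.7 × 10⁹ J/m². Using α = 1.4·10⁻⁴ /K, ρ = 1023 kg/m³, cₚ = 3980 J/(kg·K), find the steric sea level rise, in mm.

Δh ≈ 92.8 mm

Δh = αQ/(ρcₚ) = 1.4×10⁻⁴ × 2.7×10⁹ / (1023 × 3980) ≈ 0.09284 m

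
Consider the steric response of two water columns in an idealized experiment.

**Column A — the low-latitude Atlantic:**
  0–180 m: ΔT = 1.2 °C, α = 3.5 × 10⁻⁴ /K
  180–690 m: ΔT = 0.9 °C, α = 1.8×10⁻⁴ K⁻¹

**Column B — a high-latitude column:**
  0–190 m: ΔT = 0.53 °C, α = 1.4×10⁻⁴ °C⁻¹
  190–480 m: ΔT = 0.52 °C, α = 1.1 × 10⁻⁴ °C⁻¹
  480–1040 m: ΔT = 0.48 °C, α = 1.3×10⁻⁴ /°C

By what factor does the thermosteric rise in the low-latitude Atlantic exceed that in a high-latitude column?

≈ 2.41×

A 1.2 × 180 × 3.5×10⁻⁴ = 0.07560 m
A 180–690 m: 1.8×10⁻⁴ × 510 × 0.9 = 0.08262 m
A total: 0.15822 m
B 0–190 m: 190 × 1.4×10⁻⁴ × 0.53 = 0.014098 m
B Layer 2: 0.52 × 290 × 1.1×10⁻⁴ = 0.016588 m
B Layer 3: 560 × 0.48 × 1.3×10⁻⁴ = 0.034944 m
B total: 0.06563 m
Ratio: 0.15822 / 0.06563 ≈ 2.411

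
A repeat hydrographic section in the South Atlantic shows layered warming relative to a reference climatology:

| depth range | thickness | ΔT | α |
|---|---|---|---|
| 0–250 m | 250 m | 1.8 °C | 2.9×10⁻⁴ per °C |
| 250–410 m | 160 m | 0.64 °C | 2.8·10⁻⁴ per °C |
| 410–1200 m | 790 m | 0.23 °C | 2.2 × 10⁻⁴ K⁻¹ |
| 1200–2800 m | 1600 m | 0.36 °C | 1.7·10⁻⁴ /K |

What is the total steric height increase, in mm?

250 × 2.9×10⁻⁴ × 1.8 = 0.13050 m
250–410 m: 2.8×10⁻⁴ × 0.64 × 160 = 0.028672 m
Layer 3: 2.2×10⁻⁴ × 790 × 0.23 = 0.039974 m
Layer 4: 0.36 × 1.7×10⁻⁴ × 1600 = 0.09792 m
Δh = 0.13050 + 0.028672 + 0.039974 + 0.09792 = 0.297066 m

297 mm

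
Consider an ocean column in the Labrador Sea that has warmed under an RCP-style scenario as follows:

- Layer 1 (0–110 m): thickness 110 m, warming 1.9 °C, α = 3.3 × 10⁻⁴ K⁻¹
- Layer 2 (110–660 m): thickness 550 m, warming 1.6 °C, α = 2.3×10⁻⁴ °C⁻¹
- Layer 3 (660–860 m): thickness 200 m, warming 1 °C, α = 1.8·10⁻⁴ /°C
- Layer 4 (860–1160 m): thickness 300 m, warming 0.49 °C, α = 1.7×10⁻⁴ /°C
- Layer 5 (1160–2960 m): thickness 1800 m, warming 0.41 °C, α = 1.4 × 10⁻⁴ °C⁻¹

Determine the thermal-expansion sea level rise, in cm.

0–110 m: 110 × 3.3×10⁻⁴ × 1.9 = 0.06897 m
Layer 2: 550 × 2.3×10⁻⁴ × 1.6 = 0.20240 m
Layer 3: 200 × 1.8×10⁻⁴ × 1 = 0.03600 m
860–1160 m: 300 × 1.7×10⁻⁴ × 0.49 = 0.02499 m
0.41 × 1800 × 1.4×10⁻⁴ = 0.10332 m
Δh = 0.06897 + 0.20240 + 0.03600 + 0.02499 + 0.10332 = 0.43568 m

Δh ≈ 43.6 cm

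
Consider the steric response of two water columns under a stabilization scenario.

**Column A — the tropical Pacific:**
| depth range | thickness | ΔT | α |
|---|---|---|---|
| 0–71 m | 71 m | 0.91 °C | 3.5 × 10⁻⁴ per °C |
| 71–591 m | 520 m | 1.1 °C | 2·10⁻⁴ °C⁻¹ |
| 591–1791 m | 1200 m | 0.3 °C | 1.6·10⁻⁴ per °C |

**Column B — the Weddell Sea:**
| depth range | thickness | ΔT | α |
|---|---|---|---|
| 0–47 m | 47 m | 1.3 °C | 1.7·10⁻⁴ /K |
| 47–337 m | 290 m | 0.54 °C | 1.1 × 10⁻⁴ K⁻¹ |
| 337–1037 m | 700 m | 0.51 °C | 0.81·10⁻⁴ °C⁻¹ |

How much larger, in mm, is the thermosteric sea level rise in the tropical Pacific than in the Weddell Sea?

A Layer 1: 3.5×10⁻⁴ × 71 × 0.91 = 0.0226135 m
A 71–591 m: 1.1 × 520 × 2×10⁻⁴ = 0.11440 m
A 591–1791 m: 1.6×10⁻⁴ × 0.3 × 1200 = 0.05760 m
A total: 0.1946135 m
B 0–47 m: 1.3 × 1.7×10⁻⁴ × 47 = 0.010387 m
B 47–337 m: 0.54 × 1.1×10⁻⁴ × 290 = 0.017226 m
B Layer 3: 0.51 × 700 × 0.81×10⁻⁴ = 0.028917 m
B total: 0.05653 m
Difference: 0.1946135 − 0.05653 = 0.1380835 m

138 mm larger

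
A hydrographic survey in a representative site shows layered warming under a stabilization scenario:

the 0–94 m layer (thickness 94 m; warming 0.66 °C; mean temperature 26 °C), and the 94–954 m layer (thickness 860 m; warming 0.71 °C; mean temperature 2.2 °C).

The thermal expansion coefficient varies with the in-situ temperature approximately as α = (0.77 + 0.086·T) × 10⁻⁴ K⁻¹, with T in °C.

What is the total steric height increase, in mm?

77.2 mm of thermosteric rise

Layer 1: α = (0.77 + 0.086×26)×10⁻⁴ = 3.006×10⁻⁴ K⁻¹
Layer 2: α = (0.77 + 0.086×2.2)×10⁻⁴ = 0.9592×10⁻⁴ K⁻¹
94 × 3.006×10⁻⁴ × 0.66 = 0.018649224 m
94–954 m: 0.71 × 860 × 0.9592×10⁻⁴ = 0.058568752 m
Δh = 0.018649224 + 0.058568752 = 0.077217976 m ≈ 77.2 mm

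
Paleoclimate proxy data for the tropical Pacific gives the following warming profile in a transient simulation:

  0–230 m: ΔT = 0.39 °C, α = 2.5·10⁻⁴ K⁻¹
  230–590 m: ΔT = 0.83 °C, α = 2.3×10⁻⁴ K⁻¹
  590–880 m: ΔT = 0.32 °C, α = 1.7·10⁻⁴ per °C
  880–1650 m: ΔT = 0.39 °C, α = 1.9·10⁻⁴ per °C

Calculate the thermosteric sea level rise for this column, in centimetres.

Δh = 16.4 cm

Layer 1: 0.39 × 230 × 2.5×10⁻⁴ = 0.022425 m
360 × 0.83 × 2.3×10⁻⁴ = 0.068724 m
290 × 1.7×10⁻⁴ × 0.32 = 0.015776 m
Layer 4: 0.39 × 770 × 1.9×10⁻⁴ = 0.057057 m
Δh = 0.022425 + 0.068724 + 0.015776 + 0.057057 = 0.163982 m ≈ 16.4 cm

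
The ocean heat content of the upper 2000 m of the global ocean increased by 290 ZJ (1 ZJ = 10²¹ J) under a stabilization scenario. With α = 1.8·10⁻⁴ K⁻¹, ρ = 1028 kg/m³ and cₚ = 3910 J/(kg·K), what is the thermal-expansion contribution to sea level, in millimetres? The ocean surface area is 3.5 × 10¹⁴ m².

Per unit area: Q = 290×10²¹ / (3.5×10¹⁴) ≈ 8.286×10⁸ J/m²
Δh = αQ/(ρcₚ) = 1.8×10⁻⁴ × 8.286×10⁸ / (1028 × 3910) ≈ 0.037106 m

about 37 mm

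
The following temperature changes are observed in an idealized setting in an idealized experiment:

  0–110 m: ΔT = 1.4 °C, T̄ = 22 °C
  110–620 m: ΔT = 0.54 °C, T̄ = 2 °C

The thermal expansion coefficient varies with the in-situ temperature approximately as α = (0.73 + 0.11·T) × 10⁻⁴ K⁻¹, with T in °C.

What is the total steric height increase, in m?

Layer 1: α = (0.73 + 0.11×22)×10⁻⁴ = 3.15×10⁻⁴ K⁻¹
Layer 2: α = (0.73 + 0.11×2)×10⁻⁴ = 0.95×10⁻⁴ K⁻¹
Layer 1: 3.15×10⁻⁴ × 110 × 1.4 = 0.04851 m
110–620 m: 0.95×10⁻⁴ × 510 × 0.54 = 0.026163 m
Δh = 0.04851 + 0.026163 = 0.074673 m ≈ 0.0747 m

Δh = 0.0747 m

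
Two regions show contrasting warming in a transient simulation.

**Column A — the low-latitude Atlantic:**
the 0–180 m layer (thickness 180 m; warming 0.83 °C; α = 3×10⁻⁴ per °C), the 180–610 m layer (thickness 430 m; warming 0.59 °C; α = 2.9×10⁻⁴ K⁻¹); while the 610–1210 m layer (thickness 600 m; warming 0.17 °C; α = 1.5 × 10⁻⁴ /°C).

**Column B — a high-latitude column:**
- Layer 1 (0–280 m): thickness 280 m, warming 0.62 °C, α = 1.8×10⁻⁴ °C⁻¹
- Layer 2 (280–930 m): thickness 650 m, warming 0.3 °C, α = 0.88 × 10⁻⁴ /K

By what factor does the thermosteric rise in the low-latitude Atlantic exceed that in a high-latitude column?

a factor of 2.8

A Layer 1: 3×10⁻⁴ × 180 × 0.83 = 0.04482 m
A Layer 2: 0.59 × 430 × 2.9×10⁻⁴ = 0.073573 m
A 600 × 1.5×10⁻⁴ × 0.17 = 0.01530 m
A total: 0.133693 m
B 0–280 m: 280 × 1.8×10⁻⁴ × 0.62 = 0.031248 m
B 280–930 m: 650 × 0.88×10⁻⁴ × 0.3 = 0.01716 m
B total: 0.048408 m
Ratio: 0.133693 / 0.048408 ≈ 2.762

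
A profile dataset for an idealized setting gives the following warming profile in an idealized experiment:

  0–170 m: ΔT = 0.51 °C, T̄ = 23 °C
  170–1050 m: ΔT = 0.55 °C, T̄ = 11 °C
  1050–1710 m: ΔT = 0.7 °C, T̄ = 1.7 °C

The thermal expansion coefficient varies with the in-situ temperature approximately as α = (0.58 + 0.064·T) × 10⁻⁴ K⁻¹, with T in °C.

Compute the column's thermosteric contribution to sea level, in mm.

Δh = 110 mm

Layer 1: α = (0.58 + 0.064×23)×10⁻⁴ = 2.052×10⁻⁴ K⁻¹
Layer 2: α = (0.58 + 0.064×11)×10⁻⁴ = 1.284×10⁻⁴ K⁻¹
Layer 3: α = (0.58 + 0.064×1.7)×10⁻⁴ = 0.6888×10⁻⁴ K⁻¹
Layer 1: 170 × 2.052×10⁻⁴ × 0.51 = 0.01779084 m
170–1050 m: 880 × 1.284×10⁻⁴ × 0.55 = 0.0621456 m
0.7 × 660 × 0.6888×10⁻⁴ = 0.03182256 m
Δh = 0.01779084 + 0.0621456 + 0.03182256 = 0.111759 m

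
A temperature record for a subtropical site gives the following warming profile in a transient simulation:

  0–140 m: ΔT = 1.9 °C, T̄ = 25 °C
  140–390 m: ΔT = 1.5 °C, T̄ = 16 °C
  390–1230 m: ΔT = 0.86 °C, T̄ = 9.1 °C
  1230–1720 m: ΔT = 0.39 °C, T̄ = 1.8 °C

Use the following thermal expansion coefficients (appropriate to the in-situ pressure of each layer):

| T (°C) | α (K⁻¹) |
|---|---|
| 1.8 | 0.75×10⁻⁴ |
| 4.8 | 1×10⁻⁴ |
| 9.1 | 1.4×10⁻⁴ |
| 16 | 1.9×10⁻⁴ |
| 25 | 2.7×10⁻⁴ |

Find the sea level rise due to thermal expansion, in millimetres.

Layer 1 at 25 °C → α = 2.7×10⁻⁴ K⁻¹
Layer 2 at 16 °C → α = 1.9×10⁻⁴ K⁻¹
Layer 3 at 9.1 °C → α = 1.4×10⁻⁴ K⁻¹
Layer 4 at 1.8 °C → α = 0.75×10⁻⁴ K⁻¹
Layer 1: 1.9 × 2.7×10⁻⁴ × 140 = 0.07182 m
1.5 × 1.9×10⁻⁴ × 250 = 0.07125 m
Layer 3: 1.4×10⁻⁴ × 0.86 × 840 = 0.101136 m
0.39 × 490 × 0.75×10⁻⁴ = 0.0143325 m
Δh = 0.07182 + 0.07125 + 0.101136 + 0.0143325 = 0.2585385 m

259 mm of thermosteric rise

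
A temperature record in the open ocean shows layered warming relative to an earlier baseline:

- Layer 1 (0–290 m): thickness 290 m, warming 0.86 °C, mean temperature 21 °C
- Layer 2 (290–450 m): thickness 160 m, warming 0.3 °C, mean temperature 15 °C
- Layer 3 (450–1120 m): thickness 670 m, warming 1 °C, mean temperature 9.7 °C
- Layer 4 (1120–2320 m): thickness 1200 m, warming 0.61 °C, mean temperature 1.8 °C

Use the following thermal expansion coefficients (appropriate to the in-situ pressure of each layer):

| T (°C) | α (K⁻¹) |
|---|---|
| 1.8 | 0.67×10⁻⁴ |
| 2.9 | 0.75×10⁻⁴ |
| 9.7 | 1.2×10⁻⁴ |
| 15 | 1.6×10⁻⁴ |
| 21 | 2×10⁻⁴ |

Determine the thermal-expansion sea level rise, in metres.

about 0.187 m

Layer 1 at 21 °C → α = 2×10⁻⁴ K⁻¹
Layer 2 at 15 °C → α = 1.6×10⁻⁴ K⁻¹
Layer 3 at 9.7 °C → α = 1.2×10⁻⁴ K⁻¹
Layer 4 at 1.8 °C → α = 0.67×10⁻⁴ K⁻¹
0–290 m: 2×10⁻⁴ × 290 × 0.86 = 0.04988 m
Layer 2: 0.3 × 1.6×10⁻⁴ × 160 = 0.00768 m
450–1120 m: 1 × 1.2×10⁻⁴ × 670 = 0.08040 m
1120–2320 m: 1200 × 0.61 × 0.67×10⁻⁴ = 0.049044 m
Δh = 0.04988 + 0.00768 + 0.08040 + 0.049044 = 0.187004 m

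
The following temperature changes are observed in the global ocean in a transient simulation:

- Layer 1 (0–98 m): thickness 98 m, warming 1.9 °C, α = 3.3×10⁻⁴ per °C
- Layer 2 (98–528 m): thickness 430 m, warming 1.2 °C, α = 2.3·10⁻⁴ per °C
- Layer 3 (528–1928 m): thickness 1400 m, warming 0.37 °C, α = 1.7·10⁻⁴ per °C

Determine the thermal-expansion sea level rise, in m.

about 0.268 m

1.9 × 3.3×10⁻⁴ × 98 = 0.061446 m
Layer 2: 2.3×10⁻⁴ × 430 × 1.2 = 0.11868 m
528–1928 m: 1.7×10⁻⁴ × 1400 × 0.37 = 0.08806 m
Δh = 0.061446 + 0.11868 + 0.08806 = 0.268186 m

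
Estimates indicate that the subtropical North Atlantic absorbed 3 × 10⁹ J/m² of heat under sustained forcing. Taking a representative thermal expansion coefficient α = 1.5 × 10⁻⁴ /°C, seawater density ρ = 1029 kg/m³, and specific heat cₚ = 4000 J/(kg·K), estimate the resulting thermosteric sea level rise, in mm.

Δh = αQ/(ρcₚ) = 1.5×10⁻⁴ × 3×10⁹ / (1029 × 4000) ≈ 0.10933 m

109 mm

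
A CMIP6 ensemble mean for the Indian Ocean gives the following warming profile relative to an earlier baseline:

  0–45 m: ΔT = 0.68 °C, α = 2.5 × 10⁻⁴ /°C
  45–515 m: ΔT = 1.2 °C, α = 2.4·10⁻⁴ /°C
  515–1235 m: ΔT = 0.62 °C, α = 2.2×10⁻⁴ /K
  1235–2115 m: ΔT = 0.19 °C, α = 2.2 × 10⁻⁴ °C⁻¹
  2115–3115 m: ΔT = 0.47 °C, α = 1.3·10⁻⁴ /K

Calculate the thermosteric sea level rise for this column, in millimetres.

Layer 1: 45 × 2.5×10⁻⁴ × 0.68 = 0.00765 m
45–515 m: 470 × 1.2 × 2.4×10⁻⁴ = 0.13536 m
515–1235 m: 0.62 × 720 × 2.2×10⁻⁴ = 0.098208 m
0.19 × 2.2×10⁻⁴ × 880 = 0.036784 m
1000 × 0.47 × 1.3×10⁻⁴ = 0.06110 m
Δh = 0.00765 + 0.13536 + 0.098208 + 0.036784 + 0.06110 = 0.339102 m

about 339 mm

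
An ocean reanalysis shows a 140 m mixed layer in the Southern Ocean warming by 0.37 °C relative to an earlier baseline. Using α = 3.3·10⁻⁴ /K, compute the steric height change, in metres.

0.0171 m

Δh = αΔT·H = 3.3×10⁻⁴ × 0.37 × 140 = 0.017094 m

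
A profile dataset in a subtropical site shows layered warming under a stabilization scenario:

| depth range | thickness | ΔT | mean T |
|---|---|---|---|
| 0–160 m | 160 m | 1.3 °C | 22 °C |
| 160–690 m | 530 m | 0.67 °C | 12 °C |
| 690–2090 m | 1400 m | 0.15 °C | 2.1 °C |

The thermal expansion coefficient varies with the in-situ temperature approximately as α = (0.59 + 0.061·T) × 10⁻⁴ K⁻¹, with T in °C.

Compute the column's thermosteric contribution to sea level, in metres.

Layer 1: α = (0.59 + 0.061×22)×10⁻⁴ = 1.932×10⁻⁴ K⁻¹
Layer 2: α = (0.59 + 0.061×12)×10⁻⁴ = 1.322×10⁻⁴ K⁻¹
Layer 3: α = (0.59 + 0.061×2.1)×10⁻⁴ = 0.7181×10⁻⁴ K⁻¹
Layer 1: 1.3 × 160 × 1.932×10⁻⁴ = 0.0401856 m
160–690 m: 530 × 1.322×10⁻⁴ × 0.67 = 0.04694422 m
0.15 × 1400 × 0.7181×10⁻⁴ = 0.0150801 m
Δh = 0.0401856 + 0.04694422 + 0.0150801 = 0.10220992 m

about 0.102 m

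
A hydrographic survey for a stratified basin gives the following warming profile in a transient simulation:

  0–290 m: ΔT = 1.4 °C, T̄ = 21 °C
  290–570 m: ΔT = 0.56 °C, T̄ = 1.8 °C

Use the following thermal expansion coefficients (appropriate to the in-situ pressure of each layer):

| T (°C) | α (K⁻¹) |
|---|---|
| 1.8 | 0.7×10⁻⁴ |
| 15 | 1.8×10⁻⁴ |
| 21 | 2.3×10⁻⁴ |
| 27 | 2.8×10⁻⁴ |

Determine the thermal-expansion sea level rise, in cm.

about 10 cm

Layer 1 at 21 °C → α = 2.3×10⁻⁴ K⁻¹
Layer 2 at 1.8 °C → α = 0.7×10⁻⁴ K⁻¹
Layer 1: 2.3×10⁻⁴ × 1.4 × 290 = 0.09338 m
290–570 m: 0.56 × 280 × 0.7×10⁻⁴ = 0.010976 m
Δh = 0.09338 + 0.010976 = 0.104356 m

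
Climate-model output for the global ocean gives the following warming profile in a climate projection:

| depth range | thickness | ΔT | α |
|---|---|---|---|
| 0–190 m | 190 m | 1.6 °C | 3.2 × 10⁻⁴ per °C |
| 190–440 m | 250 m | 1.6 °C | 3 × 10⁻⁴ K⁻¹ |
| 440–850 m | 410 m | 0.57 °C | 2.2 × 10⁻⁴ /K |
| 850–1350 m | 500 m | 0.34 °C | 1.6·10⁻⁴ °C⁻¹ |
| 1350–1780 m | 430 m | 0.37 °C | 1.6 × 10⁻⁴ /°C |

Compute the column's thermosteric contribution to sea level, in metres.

about 0.321 m

190 × 3.2×10⁻⁴ × 1.6 = 0.09728 m
Layer 2: 1.6 × 250 × 3×10⁻⁴ = 0.12000 m
2.2×10⁻⁴ × 0.57 × 410 = 0.051414 m
850–1350 m: 0.34 × 500 × 1.6×10⁻⁴ = 0.02720 m
1350–1780 m: 0.37 × 1.6×10⁻⁴ × 430 = 0.025456 m
Δh = 0.09728 + 0.12000 + 0.051414 + 0.02720 + 0.025456 = 0.32135 m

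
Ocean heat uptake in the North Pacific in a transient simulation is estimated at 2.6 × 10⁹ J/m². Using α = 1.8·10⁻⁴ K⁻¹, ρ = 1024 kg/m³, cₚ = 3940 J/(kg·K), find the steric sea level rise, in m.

Δh = αQ/(ρcₚ) = 1.8×10⁻⁴ × 2.6×10⁹ / (1024 × 3940) ≈ 0.11600 m

about 0.116 m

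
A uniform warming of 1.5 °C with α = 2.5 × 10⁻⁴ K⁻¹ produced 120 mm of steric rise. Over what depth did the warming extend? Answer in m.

H ≈ 320 m

H = Δh/(αΔT) = 0.12 / (2.5×10⁻⁴ × 1.5) = 320.0 m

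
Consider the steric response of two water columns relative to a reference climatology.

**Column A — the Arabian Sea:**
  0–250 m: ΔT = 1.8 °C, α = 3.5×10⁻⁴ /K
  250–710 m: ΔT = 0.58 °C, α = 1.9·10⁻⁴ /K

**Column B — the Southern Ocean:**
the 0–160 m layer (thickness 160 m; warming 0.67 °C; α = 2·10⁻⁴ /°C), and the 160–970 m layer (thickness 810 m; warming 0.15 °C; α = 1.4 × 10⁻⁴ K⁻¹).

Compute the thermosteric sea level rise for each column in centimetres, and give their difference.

A Layer 1: 3.5×10⁻⁴ × 1.8 × 250 = 0.15750 m
A 250–710 m: 460 × 0.58 × 1.9×10⁻⁴ = 0.050692 m
A total: 0.208192 m
B Layer 1: 2×10⁻⁴ × 160 × 0.67 = 0.02144 m
B Layer 2: 1.4×10⁻⁴ × 0.15 × 810 = 0.01701 m
B total: 0.03845 m
Difference: 0.208192 − 0.03845 = 0.169742 m

Δh_A ≈ 21 cm, Δh_B ≈ 3.8 cm; difference ≈ 17 cm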